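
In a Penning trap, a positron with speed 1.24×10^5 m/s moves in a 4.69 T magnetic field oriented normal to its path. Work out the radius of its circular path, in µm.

The magnetic force provides the centripetal force: qvB = mv²/r, so r = mv/(qB).
r = (9.11×10^-31 kg)(1.24×10^5 m/s) / [(1×1.60×10^-19 C)(4.69 T)] = 1.51×10^-7 m.

r ≈ 0.151 µm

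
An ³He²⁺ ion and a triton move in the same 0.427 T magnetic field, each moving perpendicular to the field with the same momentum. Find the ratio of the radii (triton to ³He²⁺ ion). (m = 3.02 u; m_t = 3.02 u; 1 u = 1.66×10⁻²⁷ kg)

r = p/(qB) ⇒ at equal p, r ∝ 1/q.
r_{triton}/r_{³He²⁺ ion} = 2.00.

ratio ≈ 2.00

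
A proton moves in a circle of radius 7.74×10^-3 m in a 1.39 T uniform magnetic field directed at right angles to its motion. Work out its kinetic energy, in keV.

v = qBr/m = (1×1.60×10^-19)(1.39)(7.74×10^-3) / (1.67×10^-27) = 1.03×10^6 m/s.
K = ½mv² = 0.5·(1.67×10^-27)·(1.03×10^6)² = 8.87×10^-16 J = 5.54 keV.

K ≈ 5.54 keV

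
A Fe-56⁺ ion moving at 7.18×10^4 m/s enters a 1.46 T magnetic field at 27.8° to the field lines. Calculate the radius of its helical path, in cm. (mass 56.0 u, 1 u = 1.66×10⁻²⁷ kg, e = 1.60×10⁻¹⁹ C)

Only the perpendicular component v⊥ = v sin27.8° = 3.35×10^4 m/s is bent by the field.
r = m v⊥ /(qB) = (9.30×10^-26)(3.35×10^4) / [(1×1.60×10^-19)(1.46)] = 0.0133 m.

r ≈ 1.33 cm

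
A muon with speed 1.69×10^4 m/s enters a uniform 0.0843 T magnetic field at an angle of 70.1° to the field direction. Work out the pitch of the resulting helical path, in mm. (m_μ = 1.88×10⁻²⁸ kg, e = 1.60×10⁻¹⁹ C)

The velocity component along B is v∥ = v cos70.1° = 5750 m/s.
The cyclotron period T = 2πm/(qB) = 8.76×10^-8 s is set by m, q, B alone.
Pitch = v∥·T = (5750)(8.76×10^-8) = 5.04×10^-4 m.

pitch ≈ 0.504 mm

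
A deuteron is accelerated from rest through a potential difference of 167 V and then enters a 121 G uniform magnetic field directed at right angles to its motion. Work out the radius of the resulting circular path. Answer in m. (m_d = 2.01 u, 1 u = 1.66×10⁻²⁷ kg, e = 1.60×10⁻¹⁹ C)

r ≈ 0.218 m

The kinetic energy gained is K = qV = (1×1.60×10^-19)(167) = 2.67×10^-17 J.
v = √(2K/m) = 1.27×10^5 m/s.
r = mv/(qB) = (3.34×10^-27)(1.27×10^5) / [(1×1.60×10^-19)(0.0121)] = 0.218 m.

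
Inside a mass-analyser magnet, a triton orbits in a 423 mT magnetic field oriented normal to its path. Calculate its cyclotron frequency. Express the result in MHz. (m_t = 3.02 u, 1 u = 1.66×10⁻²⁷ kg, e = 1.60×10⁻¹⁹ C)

f ≈ 2.15 MHz

f = qB/(2πm) = (1×1.60×10^-19)(0.423) / [2π(5.01×10^-27)] = 2.15×10^6 Hz.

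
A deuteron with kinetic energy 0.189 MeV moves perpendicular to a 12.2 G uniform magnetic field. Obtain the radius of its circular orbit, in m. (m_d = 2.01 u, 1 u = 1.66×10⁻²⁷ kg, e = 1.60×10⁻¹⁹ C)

Convert the energy: K = 0.189 MeV = 3.02×10^-14 J.
v = √(2K/m) = √(2·3.02×10^-14/3.34×10^-27) = 4.26×10^6 m/s.
r = mv/(qB) = (3.34×10^-27)(4.26×10^6) / [(1×1.60×10^-19)(1.22×10^-3)] = 72.8 m.

r ≈ 72.8 m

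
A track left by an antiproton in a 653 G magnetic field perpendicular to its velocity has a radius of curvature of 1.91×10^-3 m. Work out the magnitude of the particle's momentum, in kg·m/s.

Since qvB = mv²/r, the momentum p = mv = qBr.
p = (1×1.60×10^-19)(0.0653)(1.91×10^-3) = 2.00×10^-23 kg·m/s.

p ≈ 2.00×10^-23 kg·m/s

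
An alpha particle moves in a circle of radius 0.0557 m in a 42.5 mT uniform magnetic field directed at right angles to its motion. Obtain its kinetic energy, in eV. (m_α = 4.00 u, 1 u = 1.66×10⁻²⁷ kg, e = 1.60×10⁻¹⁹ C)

K ≈ 270 eV

v = qBr/m = (2×1.60×10^-19)(0.0425)(0.0557) / (6.64×10^-27) = 1.14×10^5 m/s.
K = ½mv² = 0.5·(6.64×10^-27)·(1.14×10^5)² = 4.32×10^-17 J = 270 eV.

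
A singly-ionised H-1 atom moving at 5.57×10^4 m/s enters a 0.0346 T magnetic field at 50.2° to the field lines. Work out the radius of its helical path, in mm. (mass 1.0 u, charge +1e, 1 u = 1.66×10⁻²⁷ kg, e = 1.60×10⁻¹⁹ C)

r ≈ 12.8 mm

Only the perpendicular component v⊥ = v sin50.2° = 4.28×10^4 m/s is bent by the field.
r = m v⊥ /(qB) = (1.66×10^-27)(4.28×10^4) / [(1×1.60×10^-19)(0.0346)] = 0.0128 m.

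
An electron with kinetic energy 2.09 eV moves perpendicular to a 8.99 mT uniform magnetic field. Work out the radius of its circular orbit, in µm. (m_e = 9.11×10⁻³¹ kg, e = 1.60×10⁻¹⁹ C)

Convert the energy: K = 2.09 eV = 3.34×10^-19 J.
v = √(2K/m) = √(2·3.34×10^-19/9.11×10^-31) = 8.57×10^5 m/s.
r = mv/(qB) = (9.11×10^-31)(8.57×10^5) / [(1×1.60×10^-19)(8.99×10^-3)] = 5.43×10^-4 m.

r ≈ 543 µm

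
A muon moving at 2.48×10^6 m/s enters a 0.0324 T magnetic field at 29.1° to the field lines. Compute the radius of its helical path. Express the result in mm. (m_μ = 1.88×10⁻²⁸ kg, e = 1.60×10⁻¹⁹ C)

Only the perpendicular component v⊥ = v sin29.1° = 1.21×10^6 m/s is bent by the field.
r = m v⊥ /(qB) = (1.88×10^-28)(1.21×10^6) / [(1×1.60×10^-19)(0.0324)] = 0.0437 m.

r ≈ 43.7 mm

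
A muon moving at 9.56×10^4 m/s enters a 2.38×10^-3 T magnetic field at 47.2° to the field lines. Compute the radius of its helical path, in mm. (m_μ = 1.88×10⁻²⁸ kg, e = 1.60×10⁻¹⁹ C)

r ≈ 34.6 mm

Only the perpendicular component v⊥ = v sin47.2° = 7.01×10^4 m/s is bent by the field.
r = m v⊥ /(qB) = (1.88×10^-28)(7.01×10^4) / [(1×1.60×10^-19)(2.38×10^-3)] = 0.0346 m.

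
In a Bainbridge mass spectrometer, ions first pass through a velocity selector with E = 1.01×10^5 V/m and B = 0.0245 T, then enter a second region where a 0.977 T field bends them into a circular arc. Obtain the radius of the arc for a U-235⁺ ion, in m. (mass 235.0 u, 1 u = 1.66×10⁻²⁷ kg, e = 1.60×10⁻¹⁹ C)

The selector passes v = E/B = 1.01×10^5/0.0245 = 4.12×10^6 m/s.
In the deflection region, r = mv/(qB₂) = (3.90×10^-25)(4.12×10^6) / [(1×1.60×10^-19)(0.977)] = 10.3 m.

r ≈ 10.3 m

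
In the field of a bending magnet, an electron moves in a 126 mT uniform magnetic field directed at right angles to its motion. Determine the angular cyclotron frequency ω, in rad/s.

ω = qB/m = (1×1.60×10^-19)(0.126) / (9.11×10^-31) = 2.21×10^10 rad/s.

ω ≈ 2.21×10^10 rad/s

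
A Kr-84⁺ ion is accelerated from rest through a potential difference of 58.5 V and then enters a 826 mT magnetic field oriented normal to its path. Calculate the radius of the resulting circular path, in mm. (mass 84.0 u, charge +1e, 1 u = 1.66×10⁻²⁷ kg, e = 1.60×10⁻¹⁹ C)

r ≈ 12.2 mm

The kinetic energy gained is K = qV = (1×1.60×10^-19)(58.5) = 9.36×10^-18 J.
v = √(2K/m) = 1.16×10^4 m/s.
r = mv/(qB) = (1.39×10^-25)(1.16×10^4) / [(1×1.60×10^-19)(0.826)] = 0.0122 m.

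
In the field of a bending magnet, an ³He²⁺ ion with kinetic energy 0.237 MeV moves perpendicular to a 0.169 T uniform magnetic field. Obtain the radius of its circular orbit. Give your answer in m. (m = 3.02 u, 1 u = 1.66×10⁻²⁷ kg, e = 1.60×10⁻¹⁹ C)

Convert the energy: K = 0.237 MeV = 3.79×10^-14 J.
v = √(2K/m) = √(2·3.79×10^-14/5.01×10^-27) = 3.89×10^6 m/s.
r = mv/(qB) = (5.01×10^-27)(3.89×10^6) / [(2×1.60×10^-19)(0.169)] = 0.361 m.

r ≈ 0.361 m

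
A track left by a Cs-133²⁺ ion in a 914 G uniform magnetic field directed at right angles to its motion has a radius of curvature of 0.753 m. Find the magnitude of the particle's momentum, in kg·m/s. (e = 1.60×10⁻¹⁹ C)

p ≈ 2.20×10^-20 kg·m/s

Since qvB = mv²/r, the momentum p = mv = qBr.
p = (2×1.60×10^-19)(0.0914)(0.753) = 2.20×10^-20 kg·m/s.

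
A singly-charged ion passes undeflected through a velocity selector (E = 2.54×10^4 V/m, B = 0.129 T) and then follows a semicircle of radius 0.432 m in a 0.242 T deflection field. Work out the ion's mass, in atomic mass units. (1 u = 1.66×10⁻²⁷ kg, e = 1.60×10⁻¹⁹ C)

v = E/B₁ = 1.97×10^5 m/s.
From r = mv/(qB₂), m = qB₂r/v = (1×1.60×10^-19)(0.242)(0.432) / (1.97×10^5) = 8.50×10^-26 kg.
In atomic mass units: m = 8.50×10^-26 / 1.66×10^-27 = 51.2 u.

m ≈ 51.2 u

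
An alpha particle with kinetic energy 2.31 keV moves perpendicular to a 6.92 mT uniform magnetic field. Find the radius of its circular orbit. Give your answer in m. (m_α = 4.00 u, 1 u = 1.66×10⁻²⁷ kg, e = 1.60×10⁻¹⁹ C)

r ≈ 1.00 m

Convert the energy: K = 2.31 keV = 3.70×10^-16 J.
v = √(2K/m) = √(2·3.70×10^-16/6.64×10^-27) = 3.34×10^5 m/s.
r = mv/(qB) = (6.64×10^-27)(3.34×10^5) / [(2×1.60×10^-19)(6.92×10^-3)] = 1.00 m.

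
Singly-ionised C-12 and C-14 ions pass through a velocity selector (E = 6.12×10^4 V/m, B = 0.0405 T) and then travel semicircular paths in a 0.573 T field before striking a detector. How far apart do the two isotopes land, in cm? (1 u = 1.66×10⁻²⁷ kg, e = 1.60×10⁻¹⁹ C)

Δd ≈ 10.9 cm

Both emerge at v = E/B₁ = 1.51×10^6 m/s.
r = mv/(qB₂), so r₁ = 0.3283 m and r₂ = 0.3831 m, giving Δr = 0.0547 m.
After a semicircle each ion lands a diameter 2r from the entry slit, so the separation is 2Δr = 0.109 m.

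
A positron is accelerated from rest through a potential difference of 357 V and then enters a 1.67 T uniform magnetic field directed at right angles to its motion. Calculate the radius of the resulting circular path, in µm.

The kinetic energy gained is K = qV = (1×1.60×10^-19)(357) = 5.71×10^-17 J.
v = √(2K/m) = 1.12×10^7 m/s.
r = mv/(qB) = (9.11×10^-31)(1.12×10^7) / [(1×1.60×10^-19)(1.67)] = 3.82×10^-5 m.

r ≈ 38.2 µm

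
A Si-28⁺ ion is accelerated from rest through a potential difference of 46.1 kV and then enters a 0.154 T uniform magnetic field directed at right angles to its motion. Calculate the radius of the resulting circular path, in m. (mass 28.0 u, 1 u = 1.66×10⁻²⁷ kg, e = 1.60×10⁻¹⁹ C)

r ≈ 1.06 m

The kinetic energy gained is K = qV = (1×1.60×10^-19)(4.61×10^4) = 7.38×10^-15 J.
v = √(2K/m) = 5.63×10^5 m/s.
r = mv/(qB) = (4.65×10^-26)(5.63×10^5) / [(1×1.60×10^-19)(0.154)] = 1.06 m.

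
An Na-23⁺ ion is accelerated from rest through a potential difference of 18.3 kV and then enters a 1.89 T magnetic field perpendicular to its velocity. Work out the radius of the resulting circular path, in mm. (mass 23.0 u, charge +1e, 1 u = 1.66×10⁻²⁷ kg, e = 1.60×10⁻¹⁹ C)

r ≈ 49.4 mm

The kinetic energy gained is K = qV = (1×1.60×10^-19)(1.83×10^4) = 2.93×10^-15 J.
v = √(2K/m) = 3.92×10^5 m/s.
r = mv/(qB) = (3.82×10^-26)(3.92×10^5) / [(1×1.60×10^-19)(1.89)] = 0.0494 m.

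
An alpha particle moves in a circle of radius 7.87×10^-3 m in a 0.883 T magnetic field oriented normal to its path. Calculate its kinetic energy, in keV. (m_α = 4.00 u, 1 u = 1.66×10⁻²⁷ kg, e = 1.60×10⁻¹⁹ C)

v = qBr/m = (2×1.60×10^-19)(0.883)(7.87×10^-3) / (6.64×10^-27) = 3.35×10^5 m/s.
K = ½mv² = 0.5·(6.64×10^-27)·(3.35×10^5)² = 3.72×10^-16 J = 2.33 keV.

K ≈ 2.33 keV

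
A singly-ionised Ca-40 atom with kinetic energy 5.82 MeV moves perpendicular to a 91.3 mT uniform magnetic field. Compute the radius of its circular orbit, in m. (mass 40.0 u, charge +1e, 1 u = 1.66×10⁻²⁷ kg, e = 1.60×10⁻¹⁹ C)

Convert the energy: K = 5.82 MeV = 9.31×10^-13 J.
v = √(2K/m) = √(2·9.31×10^-13/6.64×10^-26) = 5.30×10^6 m/s.
r = mv/(qB) = (6.64×10^-26)(5.30×10^6) / [(1×1.60×10^-19)(0.0913)] = 24.1 m.

r ≈ 24.1 m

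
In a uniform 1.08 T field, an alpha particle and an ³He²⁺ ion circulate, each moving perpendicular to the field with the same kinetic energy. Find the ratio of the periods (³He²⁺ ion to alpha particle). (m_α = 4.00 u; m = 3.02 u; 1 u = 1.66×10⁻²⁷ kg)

T = 2πm/(qB) is independent of speed, so T₂/T₁ = (m₂/q₂)/(m₁/q₁).
T_{³He²⁺ ion}/T_{alpha particle} = (5.01×10^-27/2e) / (6.64×10^-27/2e) = 0.755.

ratio ≈ 0.755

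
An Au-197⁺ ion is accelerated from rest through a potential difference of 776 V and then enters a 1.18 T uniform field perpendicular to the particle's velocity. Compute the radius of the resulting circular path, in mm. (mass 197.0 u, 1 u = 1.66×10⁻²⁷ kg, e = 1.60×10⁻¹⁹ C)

The kinetic energy gained is K = qV = (1×1.60×10^-19)(776) = 1.24×10^-16 J.
v = √(2K/m) = 2.76×10^4 m/s.
r = mv/(qB) = (3.27×10^-25)(2.76×10^4) / [(1×1.60×10^-19)(1.18)] = 0.0477 m.

r ≈ 47.7 mm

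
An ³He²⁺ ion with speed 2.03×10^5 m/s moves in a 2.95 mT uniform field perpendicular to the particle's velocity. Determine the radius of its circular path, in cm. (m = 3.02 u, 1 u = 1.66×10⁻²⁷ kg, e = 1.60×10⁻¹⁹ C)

r ≈ 108 cm

The magnetic force provides the centripetal force: qvB = mv²/r, so r = mv/(qB).
r = (5.01×10^-27 kg)(2.03×10^5 m/s) / [(2×1.60×10^-19 C)(2.95×10^-3 T)] = 1.08 m.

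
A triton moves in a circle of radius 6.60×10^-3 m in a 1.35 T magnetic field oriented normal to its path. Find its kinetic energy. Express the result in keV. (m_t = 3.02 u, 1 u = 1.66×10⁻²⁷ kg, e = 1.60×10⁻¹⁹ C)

K ≈ 1.27 keV

v = qBr/m = (1×1.60×10^-19)(1.35)(6.60×10^-3) / (5.01×10^-27) = 2.84×10^5 m/s.
K = ½mv² = 0.5·(5.01×10^-27)·(2.84×10^5)² = 2.03×10^-16 J = 1.27 keV.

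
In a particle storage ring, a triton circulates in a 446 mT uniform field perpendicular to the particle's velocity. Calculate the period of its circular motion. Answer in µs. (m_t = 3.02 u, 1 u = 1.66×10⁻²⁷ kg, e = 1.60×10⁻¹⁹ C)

The cyclotron period is independent of speed: T = 2πm/(qB).
T = 2π(5.01×10^-27) / [(1×1.60×10^-19)(0.446)] = 4.41×10^-7 s.

T ≈ 0.441 µs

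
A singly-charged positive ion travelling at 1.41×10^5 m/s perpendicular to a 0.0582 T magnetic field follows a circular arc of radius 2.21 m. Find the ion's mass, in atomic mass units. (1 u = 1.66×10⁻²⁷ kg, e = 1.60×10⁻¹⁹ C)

m ≈ 87.9 u

qvB = mv²/r ⇒ m = qBr/v.
m = (1×1.60×10^-19)(0.0582)(2.21) / (1.41×10^5) = 1.46×10^-25 kg = 87.9 u.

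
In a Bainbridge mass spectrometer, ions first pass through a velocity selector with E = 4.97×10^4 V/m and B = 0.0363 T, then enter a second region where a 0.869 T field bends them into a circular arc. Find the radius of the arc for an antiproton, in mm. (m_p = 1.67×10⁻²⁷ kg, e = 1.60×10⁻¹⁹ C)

r ≈ 16.4 mm

The selector passes v = E/B = 4.97×10^4/0.0363 = 1.37×10^6 m/s.
In the deflection region, r = mv/(qB₂) = (1.67×10^-27)(1.37×10^6) / [(1×1.60×10^-19)(0.869)] = 0.0164 m.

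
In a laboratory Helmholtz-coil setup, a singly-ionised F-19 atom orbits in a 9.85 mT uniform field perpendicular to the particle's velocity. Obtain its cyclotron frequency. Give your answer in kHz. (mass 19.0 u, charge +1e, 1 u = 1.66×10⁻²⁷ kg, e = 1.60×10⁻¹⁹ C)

f = qB/(2πm) = (1×1.60×10^-19)(9.85×10^-3) / [2π(3.15×10^-26)] = 7950 Hz.

f ≈ 7.95 kHz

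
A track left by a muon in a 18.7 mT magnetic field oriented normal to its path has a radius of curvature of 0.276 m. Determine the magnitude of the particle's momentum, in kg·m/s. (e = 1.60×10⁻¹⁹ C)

p ≈ 8.26×10^-22 kg·m/s

Since qvB = mv²/r, the momentum p = mv = qBr.
p = (1×1.60×10^-19)(0.0187)(0.276) = 8.26×10^-22 kg·m/s.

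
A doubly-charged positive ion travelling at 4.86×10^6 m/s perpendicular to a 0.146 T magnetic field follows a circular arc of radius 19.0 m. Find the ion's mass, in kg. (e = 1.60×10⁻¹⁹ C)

m ≈ 1.83×10^-25 kg

qvB = mv²/r ⇒ m = qBr/v.
m = (2×1.60×10^-19)(0.146)(19.0) / (4.86×10^6) = 1.83×10^-25 kg.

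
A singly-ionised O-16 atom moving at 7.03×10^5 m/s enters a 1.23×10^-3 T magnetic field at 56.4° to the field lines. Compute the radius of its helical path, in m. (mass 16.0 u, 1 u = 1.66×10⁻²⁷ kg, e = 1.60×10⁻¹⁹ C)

Only the perpendicular component v⊥ = v sin56.4° = 5.86×10^5 m/s is bent by the field.
r = m v⊥ /(qB) = (2.66×10^-26)(5.86×10^5) / [(1×1.60×10^-19)(1.23×10^-3)] = 79.0 m.

r ≈ 79.0 m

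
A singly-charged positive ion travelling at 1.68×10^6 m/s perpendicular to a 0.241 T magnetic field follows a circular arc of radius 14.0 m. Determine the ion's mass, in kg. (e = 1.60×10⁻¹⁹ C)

m ≈ 3.21×10^-25 kg

qvB = mv²/r ⇒ m = qBr/v.
m = (1×1.60×10^-19)(0.241)(14.0) / (1.68×10^6) = 3.21×10^-25 kg.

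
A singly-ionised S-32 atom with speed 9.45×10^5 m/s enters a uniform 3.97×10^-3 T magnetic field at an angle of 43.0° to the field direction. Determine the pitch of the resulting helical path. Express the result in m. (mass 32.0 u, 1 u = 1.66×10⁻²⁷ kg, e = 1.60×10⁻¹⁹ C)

The velocity component along B is v∥ = v cos43.0° = 6.91×10^5 m/s.
The cyclotron period T = 2πm/(qB) = 5.25×10^-4 s is set by m, q, B alone.
Pitch = v∥·T = (6.91×10^5)(5.25×10^-4) = 363 m.

pitch ≈ 363 m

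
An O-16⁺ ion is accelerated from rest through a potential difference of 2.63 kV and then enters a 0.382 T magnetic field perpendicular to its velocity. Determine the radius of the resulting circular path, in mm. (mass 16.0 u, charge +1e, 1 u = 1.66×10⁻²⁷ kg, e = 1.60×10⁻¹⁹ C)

r ≈ 77.4 mm

The kinetic energy gained is K = qV = (1×1.60×10^-19)(2630) = 4.21×10^-16 J.
v = √(2K/m) = 1.78×10^5 m/s.
r = mv/(qB) = (2.66×10^-26)(1.78×10^5) / [(1×1.60×10^-19)(0.382)] = 0.0774 m.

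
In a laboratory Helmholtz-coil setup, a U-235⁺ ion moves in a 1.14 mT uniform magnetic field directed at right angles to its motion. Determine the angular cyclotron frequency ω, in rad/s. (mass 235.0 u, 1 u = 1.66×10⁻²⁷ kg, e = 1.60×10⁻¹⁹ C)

ω ≈ 468 rad/s

ω = qB/m = (1×1.60×10^-19)(1.14×10^-3) / (3.90×10^-25) = 468 rad/s.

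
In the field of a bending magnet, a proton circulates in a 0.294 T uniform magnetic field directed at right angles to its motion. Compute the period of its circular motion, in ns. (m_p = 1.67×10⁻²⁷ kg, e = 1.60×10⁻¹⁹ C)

T ≈ 223 ns

The cyclotron period is independent of speed: T = 2πm/(qB).
T = 2π(1.67×10^-27) / [(1×1.60×10^-19)(0.294)] = 2.23×10^-7 s.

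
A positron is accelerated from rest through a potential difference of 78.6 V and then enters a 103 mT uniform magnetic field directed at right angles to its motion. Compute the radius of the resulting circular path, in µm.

r ≈ 290 µm

The kinetic energy gained is K = qV = (1×1.60×10^-19)(78.6) = 1.26×10^-17 J.
v = √(2K/m) = 5.25×10^6 m/s.
r = mv/(qB) = (9.11×10^-31)(5.25×10^6) / [(1×1.60×10^-19)(0.103)] = 2.90×10^-4 m.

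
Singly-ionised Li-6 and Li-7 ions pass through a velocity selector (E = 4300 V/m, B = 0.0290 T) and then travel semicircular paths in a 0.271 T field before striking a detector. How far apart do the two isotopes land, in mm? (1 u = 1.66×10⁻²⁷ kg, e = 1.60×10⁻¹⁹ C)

Δd ≈ 11.4 mm

Both emerge at v = E/B₁ = 1.48×10^5 m/s.
r = mv/(qB₂), so r₁ = 0.03406 m and r₂ = 0.03974 m, giving Δr = 5.68×10^-3 m.
After a semicircle each ion lands a diameter 2r from the entry slit, so the separation is 2Δr = 0.0114 m.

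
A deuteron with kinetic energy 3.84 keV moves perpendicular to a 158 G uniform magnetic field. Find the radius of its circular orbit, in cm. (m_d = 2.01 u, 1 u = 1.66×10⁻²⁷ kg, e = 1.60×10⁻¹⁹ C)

r ≈ 80.1 cm

Convert the energy: K = 3.84 keV = 6.14×10^-16 J.
v = √(2K/m) = √(2·6.14×10^-16/3.34×10^-27) = 6.07×10^5 m/s.
r = mv/(qB) = (3.34×10^-27)(6.07×10^5) / [(1×1.60×10^-19)(0.0158)] = 0.801 m.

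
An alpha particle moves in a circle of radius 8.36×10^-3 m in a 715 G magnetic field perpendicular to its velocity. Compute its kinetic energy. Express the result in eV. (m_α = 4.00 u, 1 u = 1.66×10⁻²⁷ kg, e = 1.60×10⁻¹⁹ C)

K ≈ 17.2 eV

v = qBr/m = (2×1.60×10^-19)(0.0715)(8.36×10^-3) / (6.64×10^-27) = 2.88×10^4 m/s.
K = ½mv² = 0.5·(6.64×10^-27)·(2.88×10^4)² = 2.76×10^-18 J = 17.2 eV.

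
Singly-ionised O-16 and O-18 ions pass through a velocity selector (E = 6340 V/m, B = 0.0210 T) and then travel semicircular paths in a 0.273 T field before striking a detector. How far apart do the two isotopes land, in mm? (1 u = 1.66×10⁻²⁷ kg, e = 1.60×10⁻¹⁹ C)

Both emerge at v = E/B₁ = 3.02×10^5 m/s.
r = mv/(qB₂), so r₁ = 0.1836 m and r₂ = 0.2065 m, giving Δr = 0.0229 m.
After a semicircle each ion lands a diameter 2r from the entry slit, so the separation is 2Δr = 0.0459 m.

Δd ≈ 45.9 mm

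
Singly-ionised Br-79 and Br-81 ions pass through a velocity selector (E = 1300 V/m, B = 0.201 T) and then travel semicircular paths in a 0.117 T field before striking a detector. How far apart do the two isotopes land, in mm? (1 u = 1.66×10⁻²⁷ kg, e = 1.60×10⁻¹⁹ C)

Δd ≈ 2.29 mm

Both emerge at v = E/B₁ = 6470 m/s.
r = mv/(qB₂), so r₁ = 0.04531 m and r₂ = 0.04646 m, giving Δr = 1.15×10^-3 m.
After a semicircle each ion lands a diameter 2r from the entry slit, so the separation is 2Δr = 2.29×10^-3 m.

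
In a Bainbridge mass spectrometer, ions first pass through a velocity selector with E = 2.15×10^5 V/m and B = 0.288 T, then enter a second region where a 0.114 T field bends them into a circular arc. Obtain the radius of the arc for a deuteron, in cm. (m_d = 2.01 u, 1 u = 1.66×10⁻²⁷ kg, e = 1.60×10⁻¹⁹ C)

The selector passes v = E/B = 2.15×10^5/0.288 = 7.47×10^5 m/s.
In the deflection region, r = mv/(qB₂) = (3.34×10^-27)(7.47×10^5) / [(1×1.60×10^-19)(0.114)] = 0.137 m.

r ≈ 13.7 cm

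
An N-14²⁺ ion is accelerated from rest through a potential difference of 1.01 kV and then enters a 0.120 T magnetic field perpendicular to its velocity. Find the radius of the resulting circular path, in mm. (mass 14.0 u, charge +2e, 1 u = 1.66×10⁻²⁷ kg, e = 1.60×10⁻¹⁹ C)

The kinetic energy gained is K = qV = (2×1.60×10^-19)(1010) = 3.23×10^-16 J.
v = √(2K/m) = 1.67×10^5 m/s.
r = mv/(qB) = (2.32×10^-26)(1.67×10^5) / [(2×1.60×10^-19)(0.120)] = 0.101 m.

r ≈ 101 mm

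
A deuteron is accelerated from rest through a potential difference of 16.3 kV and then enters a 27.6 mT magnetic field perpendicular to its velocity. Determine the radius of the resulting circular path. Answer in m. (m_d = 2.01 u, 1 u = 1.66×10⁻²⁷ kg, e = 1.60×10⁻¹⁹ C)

The kinetic energy gained is K = qV = (1×1.60×10^-19)(1.63×10^4) = 2.61×10^-15 J.
v = √(2K/m) = 1.25×10^6 m/s.
r = mv/(qB) = (3.34×10^-27)(1.25×10^6) / [(1×1.60×10^-19)(0.0276)] = 0.945 m.

r ≈ 0.945 m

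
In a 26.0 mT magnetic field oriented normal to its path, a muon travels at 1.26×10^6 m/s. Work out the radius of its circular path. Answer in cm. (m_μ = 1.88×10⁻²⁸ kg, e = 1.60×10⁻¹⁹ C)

The magnetic force provides the centripetal force: qvB = mv²/r, so r = mv/(qB).
r = (1.88×10^-28 kg)(1.26×10^6 m/s) / [(1×1.60×10^-19 C)(0.0260 T)] = 0.0569 m.

r ≈ 5.69 cm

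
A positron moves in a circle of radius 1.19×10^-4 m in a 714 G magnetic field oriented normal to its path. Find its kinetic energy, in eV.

K ≈ 6.34 eV

v = qBr/m = (1×1.60×10^-19)(0.0714)(1.19×10^-4) / (9.11×10^-31) = 1.49×10^6 m/s.
K = ½mv² = 0.5·(9.11×10^-31)·(1.49×10^6)² = 1.01×10^-18 J = 6.34 eV.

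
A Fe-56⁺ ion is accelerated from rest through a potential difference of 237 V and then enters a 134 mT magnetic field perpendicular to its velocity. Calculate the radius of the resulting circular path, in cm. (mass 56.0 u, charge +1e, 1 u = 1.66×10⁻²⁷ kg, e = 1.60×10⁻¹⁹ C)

r ≈ 12.4 cm

The kinetic energy gained is K = qV = (1×1.60×10^-19)(237) = 3.79×10^-17 J.
v = √(2K/m) = 2.86×10^4 m/s.
r = mv/(qB) = (9.30×10^-26)(2.86×10^4) / [(1×1.60×10^-19)(0.134)] = 0.124 m.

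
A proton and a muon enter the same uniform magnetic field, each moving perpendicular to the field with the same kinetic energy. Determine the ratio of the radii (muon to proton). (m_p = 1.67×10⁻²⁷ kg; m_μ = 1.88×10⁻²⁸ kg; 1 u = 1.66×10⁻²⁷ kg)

r = √(2mK)/(qB) ⇒ at equal K, r ∝ √m/q.
r_{muon}/r_{proton} = 0.336.

ratio ≈ 0.336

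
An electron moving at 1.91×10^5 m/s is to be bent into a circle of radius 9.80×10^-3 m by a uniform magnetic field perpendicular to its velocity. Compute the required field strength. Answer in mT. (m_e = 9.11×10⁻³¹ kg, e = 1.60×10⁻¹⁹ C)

B ≈ 0.111 mT

qvB = mv²/r gives B = mv/(qr).
B = (9.11×10^-31)(1.91×10^5) / [(1×1.60×10^-19)(9.80×10^-3)] = 1.11×10^-4 T.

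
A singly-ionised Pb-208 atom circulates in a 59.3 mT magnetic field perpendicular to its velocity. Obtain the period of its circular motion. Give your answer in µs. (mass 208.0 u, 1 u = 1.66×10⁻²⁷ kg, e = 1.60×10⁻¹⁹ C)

T ≈ 229 µs

The cyclotron period is independent of speed: T = 2πm/(qB).
T = 2π(3.45×10^-25) / [(1×1.60×10^-19)(0.0593)] = 2.29×10^-4 s.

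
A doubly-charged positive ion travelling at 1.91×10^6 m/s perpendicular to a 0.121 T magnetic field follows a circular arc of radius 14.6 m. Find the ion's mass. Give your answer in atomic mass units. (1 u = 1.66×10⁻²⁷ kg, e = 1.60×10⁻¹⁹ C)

qvB = mv²/r ⇒ m = qBr/v.
m = (2×1.60×10^-19)(0.121)(14.6) / (1.91×10^6) = 2.96×10^-25 kg = 178 u.

m ≈ 178 u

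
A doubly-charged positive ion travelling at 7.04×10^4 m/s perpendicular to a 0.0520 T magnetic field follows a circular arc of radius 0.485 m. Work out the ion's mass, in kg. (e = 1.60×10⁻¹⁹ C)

qvB = mv²/r ⇒ m = qBr/v.
m = (2×1.60×10^-19)(0.0520)(0.485) / (7.04×10^4) = 1.15×10^-25 kg.

m ≈ 1.15×10^-25 kg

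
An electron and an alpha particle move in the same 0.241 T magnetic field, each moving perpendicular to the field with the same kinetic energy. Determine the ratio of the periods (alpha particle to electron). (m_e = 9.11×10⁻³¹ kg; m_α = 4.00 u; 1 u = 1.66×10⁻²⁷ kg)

ratio ≈ 3640

T = 2πm/(qB) is independent of speed, so T₂/T₁ = (m₂/q₂)/(m₁/q₁).
T_{alpha particle}/T_{electron} = (6.64×10^-27/2e) / (9.11×10^-31/1e) = 3640.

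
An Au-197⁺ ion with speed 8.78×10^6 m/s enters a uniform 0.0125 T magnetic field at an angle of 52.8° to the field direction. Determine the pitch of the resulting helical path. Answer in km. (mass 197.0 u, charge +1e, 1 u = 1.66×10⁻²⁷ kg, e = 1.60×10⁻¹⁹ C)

The velocity component along B is v∥ = v cos52.8° = 5.31×10^6 m/s.
The cyclotron period T = 2πm/(qB) = 1.03×10^-3 s is set by m, q, B alone.
Pitch = v∥·T = (5.31×10^6)(1.03×10^-3) = 5450 m.

pitch ≈ 5.45 km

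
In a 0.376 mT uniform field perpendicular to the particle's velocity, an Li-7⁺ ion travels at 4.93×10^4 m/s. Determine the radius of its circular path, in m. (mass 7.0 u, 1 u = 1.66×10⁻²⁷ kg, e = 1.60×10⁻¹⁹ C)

The magnetic force provides the centripetal force: qvB = mv²/r, so r = mv/(qB).
r = (1.16×10^-26 kg)(4.93×10^4 m/s) / [(1×1.60×10^-19 C)(3.76×10^-4 T)] = 9.52 m.

r ≈ 9.52 m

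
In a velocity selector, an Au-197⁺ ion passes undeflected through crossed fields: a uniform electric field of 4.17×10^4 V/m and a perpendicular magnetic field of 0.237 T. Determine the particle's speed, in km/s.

v ≈ 176 km/s

For zero net force, qE = qvB, so v = E/B.
v = (4.17×10^4) / (0.237) = 1.76×10^5 m/s.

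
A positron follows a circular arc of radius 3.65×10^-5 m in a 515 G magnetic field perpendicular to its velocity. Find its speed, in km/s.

From qvB = mv²/r, v = qBr/m.
v = (1×1.60×10^-19)(0.0515)(3.65×10^-5) / (9.11×10^-31) = 3.30×10^5 m/s.

v ≈ 330 km/s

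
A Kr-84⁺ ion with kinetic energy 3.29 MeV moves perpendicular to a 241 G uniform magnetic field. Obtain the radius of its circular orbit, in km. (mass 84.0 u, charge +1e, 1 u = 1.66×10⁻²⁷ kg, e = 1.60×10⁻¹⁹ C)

r ≈ 0.0994 km

Convert the energy: K = 3.29 MeV = 5.26×10^-13 J.
v = √(2K/m) = √(2·5.26×10^-13/1.39×10^-25) = 2.75×10^6 m/s.
r = mv/(qB) = (1.39×10^-25)(2.75×10^6) / [(1×1.60×10^-19)(0.0241)] = 99.4 m.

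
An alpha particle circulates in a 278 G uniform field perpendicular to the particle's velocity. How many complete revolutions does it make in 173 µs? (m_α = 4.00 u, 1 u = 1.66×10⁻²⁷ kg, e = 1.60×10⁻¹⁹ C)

N = 36

T = 2πm/(qB) = 2π(6.64×10^-27) / [(2×1.60×10^-19)(0.0278)] = 4.6898×10^-6 s.
N = t/T = 1.73×10^-4 / 4.6898×10^-6 ≈ 36.89, so 36 complete revolutions.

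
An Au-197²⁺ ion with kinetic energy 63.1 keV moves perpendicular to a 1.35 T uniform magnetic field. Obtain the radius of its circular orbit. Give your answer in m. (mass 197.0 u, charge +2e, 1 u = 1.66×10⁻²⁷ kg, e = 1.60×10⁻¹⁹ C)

r ≈ 0.188 m

Convert the energy: K = 63.1 keV = 1.01×10^-14 J.
v = √(2K/m) = √(2·1.01×10^-14/3.27×10^-25) = 2.48×10^5 m/s.
r = mv/(qB) = (3.27×10^-25)(2.48×10^5) / [(2×1.60×10^-19)(1.35)] = 0.188 m.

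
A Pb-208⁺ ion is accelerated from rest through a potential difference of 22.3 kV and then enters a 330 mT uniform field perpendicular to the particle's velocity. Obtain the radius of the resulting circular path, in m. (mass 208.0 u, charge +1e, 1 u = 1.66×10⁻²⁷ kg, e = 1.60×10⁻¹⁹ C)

r ≈ 0.940 m

The kinetic energy gained is K = qV = (1×1.60×10^-19)(2.23×10^4) = 3.57×10^-15 J.
v = √(2K/m) = 1.44×10^5 m/s.
r = mv/(qB) = (3.45×10^-25)(1.44×10^5) / [(1×1.60×10^-19)(0.330)] = 0.940 m.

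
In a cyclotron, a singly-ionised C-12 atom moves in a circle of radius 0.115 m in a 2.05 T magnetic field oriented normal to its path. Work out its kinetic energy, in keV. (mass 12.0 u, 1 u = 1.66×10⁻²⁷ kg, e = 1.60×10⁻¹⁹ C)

K ≈ 223 keV

v = qBr/m = (1×1.60×10^-19)(2.05)(0.115) / (1.99×10^-26) = 1.89×10^6 m/s.
K = ½mv² = 0.5·(1.99×10^-26)·(1.89×10^6)² = 3.57×10^-14 J = 223 keV.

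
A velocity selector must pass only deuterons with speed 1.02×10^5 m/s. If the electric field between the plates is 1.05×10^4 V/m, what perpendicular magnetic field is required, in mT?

qE = qvB ⇒ B = E/v = (1.05×10^4) / (1.02×10^5) = 0.103 T.

B ≈ 103 mT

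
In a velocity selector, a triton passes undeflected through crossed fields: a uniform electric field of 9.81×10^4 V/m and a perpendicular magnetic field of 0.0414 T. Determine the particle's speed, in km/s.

v ≈ 2370 km/s

For zero net force, qE = qvB, so v = E/B.
v = (9.81×10^4) / (0.0414) = 2.37×10^6 m/s.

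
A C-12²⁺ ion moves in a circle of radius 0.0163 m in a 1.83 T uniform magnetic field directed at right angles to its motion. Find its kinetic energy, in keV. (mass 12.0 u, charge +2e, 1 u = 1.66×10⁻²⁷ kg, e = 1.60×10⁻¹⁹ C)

v = qBr/m = (2×1.60×10^-19)(1.83)(0.0163) / (1.99×10^-26) = 4.79×10^5 m/s.
K = ½mv² = 0.5·(1.99×10^-26)·(4.79×10^5)² = 2.29×10^-15 J = 14.3 keV.

K ≈ 14.3 keV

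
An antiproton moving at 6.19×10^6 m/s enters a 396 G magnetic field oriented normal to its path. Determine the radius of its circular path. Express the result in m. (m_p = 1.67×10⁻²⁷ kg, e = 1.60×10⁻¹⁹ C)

The magnetic force provides the centripetal force: qvB = mv²/r, so r = mv/(qB).
r = (1.67×10^-27 kg)(6.19×10^6 m/s) / [(1×1.60×10^-19 C)(0.0396 T)] = 1.63 m.

r ≈ 1.63 m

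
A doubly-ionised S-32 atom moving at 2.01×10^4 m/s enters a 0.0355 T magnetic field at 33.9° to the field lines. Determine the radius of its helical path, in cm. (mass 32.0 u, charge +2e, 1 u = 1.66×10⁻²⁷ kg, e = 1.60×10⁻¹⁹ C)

Only the perpendicular component v⊥ = v sin33.9° = 1.12×10^4 m/s is bent by the field.
r = m v⊥ /(qB) = (5.31×10^-26)(1.12×10^4) / [(2×1.60×10^-19)(0.0355)] = 0.0524 m.

r ≈ 5.24 cm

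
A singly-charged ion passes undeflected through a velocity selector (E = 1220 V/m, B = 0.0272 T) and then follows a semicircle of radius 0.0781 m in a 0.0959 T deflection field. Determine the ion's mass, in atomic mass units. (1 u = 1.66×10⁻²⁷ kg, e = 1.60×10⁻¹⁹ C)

v = E/B₁ = 4.49×10^4 m/s.
From r = mv/(qB₂), m = qB₂r/v = (1×1.60×10^-19)(0.0959)(0.0781) / (4.49×10^4) = 2.67×10^-26 kg.
In atomic mass units: m = 2.67×10^-26 / 1.66×10^-27 = 16.1 u.

m ≈ 16.1 u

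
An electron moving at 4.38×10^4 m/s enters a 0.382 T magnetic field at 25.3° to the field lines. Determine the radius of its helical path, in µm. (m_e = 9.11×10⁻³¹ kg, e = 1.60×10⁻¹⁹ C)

r ≈ 0.279 µm

Only the perpendicular component v⊥ = v sin25.3° = 1.87×10^4 m/s is bent by the field.
r = m v⊥ /(qB) = (9.11×10^-31)(1.87×10^4) / [(1×1.60×10^-19)(0.382)] = 2.79×10^-7 m.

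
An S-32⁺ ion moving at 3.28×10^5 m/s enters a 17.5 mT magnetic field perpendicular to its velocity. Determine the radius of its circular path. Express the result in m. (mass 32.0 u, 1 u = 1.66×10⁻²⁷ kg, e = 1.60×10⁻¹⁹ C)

The magnetic force provides the centripetal force: qvB = mv²/r, so r = mv/(qB).
r = (5.31×10^-26 kg)(3.28×10^5 m/s) / [(1×1.60×10^-19 C)(0.0175 T)] = 6.22 m.

r ≈ 6.22 m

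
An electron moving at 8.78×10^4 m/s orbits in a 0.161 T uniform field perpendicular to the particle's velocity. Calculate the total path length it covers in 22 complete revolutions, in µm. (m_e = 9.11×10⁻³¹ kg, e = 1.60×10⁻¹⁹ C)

r = mv/(qB) = 3.11×10^-6 m, so one revolution covers 2πr = 1.95×10^-5 m.
In 22 revolutions: L = 22·2πr = 4.29×10^-4 m.

L ≈ 429 µm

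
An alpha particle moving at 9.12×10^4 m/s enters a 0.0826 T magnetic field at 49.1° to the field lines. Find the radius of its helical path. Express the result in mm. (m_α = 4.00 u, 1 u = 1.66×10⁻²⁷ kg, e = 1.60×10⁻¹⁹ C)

r ≈ 17.3 mm

Only the perpendicular component v⊥ = v sin49.1° = 6.89×10^4 m/s is bent by the field.
r = m v⊥ /(qB) = (6.64×10^-27)(6.89×10^4) / [(2×1.60×10^-19)(0.0826)] = 0.0173 m.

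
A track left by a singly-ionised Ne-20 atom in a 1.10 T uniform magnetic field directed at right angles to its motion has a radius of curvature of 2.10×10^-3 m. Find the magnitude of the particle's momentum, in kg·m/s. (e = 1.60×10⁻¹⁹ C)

Since qvB = mv²/r, the momentum p = mv = qBr.
p = (1×1.60×10^-19)(1.10)(2.10×10^-3) = 3.70×10^-22 kg·m/s.

p ≈ 3.70×10^-22 kg·m/s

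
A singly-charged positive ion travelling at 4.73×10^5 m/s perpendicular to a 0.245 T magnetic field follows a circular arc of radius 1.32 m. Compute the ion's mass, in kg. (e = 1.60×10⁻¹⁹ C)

m ≈ 1.09×10^-25 kg

qvB = mv²/r ⇒ m = qBr/v.
m = (1×1.60×10^-19)(0.245)(1.32) / (4.73×10^5) = 1.09×10^-25 kg.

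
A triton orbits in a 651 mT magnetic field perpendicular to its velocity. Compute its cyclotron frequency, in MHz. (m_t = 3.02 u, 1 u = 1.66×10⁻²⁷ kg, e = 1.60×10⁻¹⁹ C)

f ≈ 3.31 MHz

f = qB/(2πm) = (1×1.60×10^-19)(0.651) / [2π(5.01×10^-27)] = 3.31×10^6 Hz.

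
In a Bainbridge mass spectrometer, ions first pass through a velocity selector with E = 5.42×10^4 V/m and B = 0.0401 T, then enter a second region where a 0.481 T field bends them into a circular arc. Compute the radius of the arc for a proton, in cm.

r ≈ 2.93 cm

The selector passes v = E/B = 5.42×10^4/0.0401 = 1.35×10^6 m/s.
In the deflection region, r = mv/(qB₂) = (1.67×10^-27)(1.35×10^6) / [(1×1.60×10^-19)(0.481)] = 0.0293 m.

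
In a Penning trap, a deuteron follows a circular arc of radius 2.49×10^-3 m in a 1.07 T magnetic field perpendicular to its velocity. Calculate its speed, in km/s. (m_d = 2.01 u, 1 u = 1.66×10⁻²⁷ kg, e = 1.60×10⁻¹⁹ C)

From qvB = mv²/r, v = qBr/m.
v = (1×1.60×10^-19)(1.07)(2.49×10^-3) / (3.34×10^-27) = 1.28×10^5 m/s.

v ≈ 128 km/s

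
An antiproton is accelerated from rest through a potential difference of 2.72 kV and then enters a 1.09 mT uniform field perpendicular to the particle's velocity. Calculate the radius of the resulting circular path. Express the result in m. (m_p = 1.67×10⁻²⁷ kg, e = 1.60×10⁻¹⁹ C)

r ≈ 6.91 m

The kinetic energy gained is K = qV = (1×1.60×10^-19)(2720) = 4.35×10^-16 J.
v = √(2K/m) = 7.22×10^5 m/s.
r = mv/(qB) = (1.67×10^-27)(7.22×10^5) / [(1×1.60×10^-19)(1.09×10^-3)] = 6.91 m.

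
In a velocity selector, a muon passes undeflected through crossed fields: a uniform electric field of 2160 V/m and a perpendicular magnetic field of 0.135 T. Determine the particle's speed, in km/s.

For zero net force, qE = qvB, so v = E/B.
v = (2160) / (0.135) = 1.60×10^4 m/s.

v ≈ 16.0 km/s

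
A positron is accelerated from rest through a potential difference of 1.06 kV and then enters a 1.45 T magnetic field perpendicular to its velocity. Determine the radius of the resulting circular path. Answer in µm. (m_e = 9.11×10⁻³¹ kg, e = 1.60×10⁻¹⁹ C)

r ≈ 75.8 µm

The kinetic energy gained is K = qV = (1×1.60×10^-19)(1060) = 1.70×10^-16 J.
v = √(2K/m) = 1.93×10^7 m/s.
r = mv/(qB) = (9.11×10^-31)(1.93×10^7) / [(1×1.60×10^-19)(1.45)] = 7.58×10^-5 m.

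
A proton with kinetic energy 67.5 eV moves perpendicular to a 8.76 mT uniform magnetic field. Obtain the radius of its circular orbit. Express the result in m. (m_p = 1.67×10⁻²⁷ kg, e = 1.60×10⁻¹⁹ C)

Convert the energy: K = 67.5 eV = 1.08×10^-17 J.
v = √(2K/m) = √(2·1.08×10^-17/1.67×10^-27) = 1.14×10^5 m/s.
r = mv/(qB) = (1.67×10^-27)(1.14×10^5) / [(1×1.60×10^-19)(8.76×10^-3)] = 0.136 m.

r ≈ 0.136 m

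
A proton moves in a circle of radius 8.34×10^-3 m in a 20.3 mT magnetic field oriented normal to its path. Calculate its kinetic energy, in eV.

v = qBr/m = (1×1.60×10^-19)(0.0203)(8.34×10^-3) / (1.67×10^-27) = 1.62×10^4 m/s.
K = ½mv² = 0.5·(1.67×10^-27)·(1.62×10^4)² = 2.20×10^-19 J = 1.37 eV.

K ≈ 1.37 eV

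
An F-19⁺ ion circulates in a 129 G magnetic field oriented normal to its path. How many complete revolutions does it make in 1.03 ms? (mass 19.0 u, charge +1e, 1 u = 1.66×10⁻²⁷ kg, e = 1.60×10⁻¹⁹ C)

T = 2πm/(qB) = 2π(3.154×10^-26) / [(1×1.60×10^-19)(0.0129)] = 9.6013×10^-5 s.
N = t/T = 1.03×10^-3 / 9.6013×10^-5 ≈ 10.73, so 10 complete revolutions.

N = 10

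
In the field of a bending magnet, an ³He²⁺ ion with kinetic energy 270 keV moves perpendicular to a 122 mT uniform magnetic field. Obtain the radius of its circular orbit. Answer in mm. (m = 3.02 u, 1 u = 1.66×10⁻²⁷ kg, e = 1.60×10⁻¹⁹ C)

Convert the energy: K = 270 keV = 4.32×10^-14 J.
v = √(2K/m) = √(2·4.32×10^-14/5.01×10^-27) = 4.15×10^6 m/s.
r = mv/(qB) = (5.01×10^-27)(4.15×10^6) / [(2×1.60×10^-19)(0.122)] = 0.533 m.

r ≈ 533 mm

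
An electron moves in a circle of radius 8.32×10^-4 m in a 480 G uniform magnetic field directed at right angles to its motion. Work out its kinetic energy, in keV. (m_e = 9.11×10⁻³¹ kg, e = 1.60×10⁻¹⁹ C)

v = qBr/m = (1×1.60×10^-19)(0.0480)(8.32×10^-4) / (9.11×10^-31) = 7.01×10^6 m/s.
K = ½mv² = 0.5·(9.11×10^-31)·(7.01×10^6)² = 2.24×10^-17 J = 0.140 keV.

K ≈ 0.140 keV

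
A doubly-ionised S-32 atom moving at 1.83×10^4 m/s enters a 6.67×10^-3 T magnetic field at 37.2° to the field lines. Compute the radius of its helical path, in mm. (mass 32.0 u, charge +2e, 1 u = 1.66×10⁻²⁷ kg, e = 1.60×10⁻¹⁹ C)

r ≈ 275 mm

Only the perpendicular component v⊥ = v sin37.2° = 1.11×10^4 m/s is bent by the field.
r = m v⊥ /(qB) = (5.31×10^-26)(1.11×10^4) / [(2×1.60×10^-19)(6.67×10^-3)] = 0.275 m.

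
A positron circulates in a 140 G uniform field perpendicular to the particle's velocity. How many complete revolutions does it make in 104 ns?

T = 2πm/(qB) = 2π(9.11×10^-31) / [(1×1.60×10^-19)(0.0140)] = 2.5553×10^-9 s.
N = t/T = 1.04×10^-7 / 2.5553×10^-9 ≈ 40.70, so 40 complete revolutions.

N = 40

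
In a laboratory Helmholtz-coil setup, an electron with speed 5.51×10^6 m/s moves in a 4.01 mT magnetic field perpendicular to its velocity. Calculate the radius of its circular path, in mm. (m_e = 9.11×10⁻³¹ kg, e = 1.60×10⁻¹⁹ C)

The magnetic force provides the centripetal force: qvB = mv²/r, so r = mv/(qB).
r = (9.11×10^-31 kg)(5.51×10^6 m/s) / [(1×1.60×10^-19 C)(4.01×10^-3 T)] = 7.82×10^-3 m.

r ≈ 7.82 mm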